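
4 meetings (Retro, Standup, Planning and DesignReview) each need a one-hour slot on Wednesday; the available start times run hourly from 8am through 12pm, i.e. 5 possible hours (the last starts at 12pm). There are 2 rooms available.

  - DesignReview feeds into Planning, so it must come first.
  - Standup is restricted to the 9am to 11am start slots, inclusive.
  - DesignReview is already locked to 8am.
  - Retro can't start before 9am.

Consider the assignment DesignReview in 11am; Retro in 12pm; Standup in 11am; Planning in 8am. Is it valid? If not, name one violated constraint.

No — it violates: DesignReview feeds into Planning, so it must come first

DesignReview feeds into Planning, so it must come first — violated.
There are 2 rooms available — holds.
DesignReview is already locked to 8am — violated.
Retro can't start before 9am — holds.
Standup is restricted to the 9am to 11am start slots, inclusive — holds.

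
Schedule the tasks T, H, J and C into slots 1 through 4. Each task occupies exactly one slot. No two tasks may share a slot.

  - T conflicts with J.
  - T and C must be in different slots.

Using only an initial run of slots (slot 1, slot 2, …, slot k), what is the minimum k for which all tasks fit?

4 slots

With at most 1 per slot and 4 tasks, at least 4 slots are needed.
4 works (last occupied slot: 4): for example T -> 1, H -> 2, C -> 4, J -> 3.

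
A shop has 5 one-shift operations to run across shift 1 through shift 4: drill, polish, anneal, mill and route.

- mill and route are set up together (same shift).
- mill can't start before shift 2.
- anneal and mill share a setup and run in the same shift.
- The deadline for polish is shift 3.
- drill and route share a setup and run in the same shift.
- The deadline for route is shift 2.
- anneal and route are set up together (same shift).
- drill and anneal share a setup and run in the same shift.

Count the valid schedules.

3

Enumerating: anneal -> shift 2; mill -> shift 2; drill -> shift 2; route -> shift 2; polish -> shift 1 | mill=shift 2, route=shift 2, drill=shift 2, polish=shift 2, anneal=shift 2 | route -> shift 2; drill -> shift 2; polish -> shift 3; mill -> shift 2; anneal -> shift 2.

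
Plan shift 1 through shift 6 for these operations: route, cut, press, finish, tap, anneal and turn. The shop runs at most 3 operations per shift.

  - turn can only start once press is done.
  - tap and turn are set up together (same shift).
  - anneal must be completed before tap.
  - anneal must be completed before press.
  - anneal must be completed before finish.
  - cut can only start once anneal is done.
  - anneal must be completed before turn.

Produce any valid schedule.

cut -> shift 2, press -> shift 2, turn -> shift 3, tap -> shift 3, anneal -> shift 1, finish -> shift 2, route -> shift 1

Checking: anneal(shift 1) before finish(shift 2); anneal(shift 1) before tap(shift 3); anneal(shift 1) before cut(shift 2); anneal(shift 1) before turn(shift 3); press(shift 2) before turn(shift 3); anneal(shift 1) before press(shift 2); tap = turn = shift 3; max 3 per shift (cap 3).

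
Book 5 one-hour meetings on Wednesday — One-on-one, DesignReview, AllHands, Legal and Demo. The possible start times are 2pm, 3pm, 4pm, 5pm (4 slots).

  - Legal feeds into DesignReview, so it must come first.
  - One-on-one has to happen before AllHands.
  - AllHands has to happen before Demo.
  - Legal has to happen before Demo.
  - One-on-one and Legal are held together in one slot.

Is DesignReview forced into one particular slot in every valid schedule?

No

DesignReview can be 3pm (e.g. One-on-one=2pm, DesignReview=3pm, Demo=4pm, Legal=2pm, AllHands=3pm) or 4pm (e.g. AllHands -> 3pm; DesignReview -> 4pm; Legal -> 2pm; Demo -> 4pm; One-on-one -> 2pm).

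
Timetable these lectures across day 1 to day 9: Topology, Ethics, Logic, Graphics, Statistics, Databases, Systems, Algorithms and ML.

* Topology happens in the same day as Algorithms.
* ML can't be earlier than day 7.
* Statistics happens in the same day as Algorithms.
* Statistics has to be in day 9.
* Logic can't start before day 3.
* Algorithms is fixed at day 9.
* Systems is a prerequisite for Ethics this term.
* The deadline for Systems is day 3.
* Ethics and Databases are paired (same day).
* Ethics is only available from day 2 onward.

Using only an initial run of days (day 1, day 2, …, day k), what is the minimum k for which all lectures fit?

9

The precedence chain requires at least 2 distinct days.
Statistics can't be placed before day 9, so the schedule must run through at least day 9.
9 works (last occupied day: day 9): for example Databases=day 2, Statistics=day 9, Algorithms=day 9, Ethics=day 2, Topology=day 9, Graphics=day 1, ML=day 7, Systems=day 1, Logic=day 3.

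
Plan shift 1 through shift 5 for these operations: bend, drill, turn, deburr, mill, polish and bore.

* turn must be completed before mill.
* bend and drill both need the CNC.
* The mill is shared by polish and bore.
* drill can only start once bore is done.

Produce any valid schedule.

turn in shift 1; mill in shift 2; polish in shift 2; bend in shift 1; deburr in shift 1; bore in shift 1; drill in shift 2

Checking: turn(shift 1) before mill(shift 2); bore(shift 1) before drill(shift 2); polish(shift 2) != bore(shift 1); bend(shift 1) != drill(shift 2).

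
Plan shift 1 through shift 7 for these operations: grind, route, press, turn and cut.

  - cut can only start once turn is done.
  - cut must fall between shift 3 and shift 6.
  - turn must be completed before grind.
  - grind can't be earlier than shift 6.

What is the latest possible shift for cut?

Cut is available from shift 3; cut's own window allows nothing later than shift 6.
cut at shift 6 is achievable: turn in shift 1, cut in shift 6, press in shift 1, route in shift 1, grind in shift 6.

shift 6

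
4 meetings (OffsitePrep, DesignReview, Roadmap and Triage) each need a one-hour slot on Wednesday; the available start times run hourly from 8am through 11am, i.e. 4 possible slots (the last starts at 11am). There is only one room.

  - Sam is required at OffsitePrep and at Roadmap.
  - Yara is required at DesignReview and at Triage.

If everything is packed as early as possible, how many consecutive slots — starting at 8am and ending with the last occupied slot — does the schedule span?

4 slots

With at most 1 per slot and 4 meetings, at least 4 slots are needed.
4 works (last occupied slot: 11am): for example Triage=11am, DesignReview=9am, OffsitePrep=8am, Roadmap=10am.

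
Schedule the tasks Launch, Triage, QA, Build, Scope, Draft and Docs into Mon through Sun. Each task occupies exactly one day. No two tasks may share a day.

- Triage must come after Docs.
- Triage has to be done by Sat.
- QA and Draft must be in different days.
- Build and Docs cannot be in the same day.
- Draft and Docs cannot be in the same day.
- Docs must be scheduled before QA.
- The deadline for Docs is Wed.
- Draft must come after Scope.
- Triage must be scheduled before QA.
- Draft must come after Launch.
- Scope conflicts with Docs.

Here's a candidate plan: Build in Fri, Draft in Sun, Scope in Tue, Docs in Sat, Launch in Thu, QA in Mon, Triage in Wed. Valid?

The deadline for Docs is Wed — violated.
Draft must come after Scope — holds.
Draft must come after Launch — holds.
Scope conflicts with Docs — holds.
Triage must be scheduled before QA — violated.
Triage has to be done by Sat — holds.
Draft and Docs cannot be in the same day — holds.
No two tasks may share a day — holds.
QA and Draft must be in different days — holds.
Build and Docs cannot be in the same day — holds.
Docs must be scheduled before QA — violated.
Triage must come after Docs — violated.

Invalid. Docs must be scheduled before QA.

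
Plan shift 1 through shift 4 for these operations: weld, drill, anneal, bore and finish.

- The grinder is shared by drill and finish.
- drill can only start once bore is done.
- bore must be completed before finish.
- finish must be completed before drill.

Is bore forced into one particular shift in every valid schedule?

bore can be shift 1 (e.g. drill=shift 3, finish=shift 2, weld=shift 1, anneal=shift 1, bore=shift 1) or shift 2 (e.g. anneal in shift 1; weld in shift 1; bore in shift 2; drill in shift 4; finish in shift 3).

No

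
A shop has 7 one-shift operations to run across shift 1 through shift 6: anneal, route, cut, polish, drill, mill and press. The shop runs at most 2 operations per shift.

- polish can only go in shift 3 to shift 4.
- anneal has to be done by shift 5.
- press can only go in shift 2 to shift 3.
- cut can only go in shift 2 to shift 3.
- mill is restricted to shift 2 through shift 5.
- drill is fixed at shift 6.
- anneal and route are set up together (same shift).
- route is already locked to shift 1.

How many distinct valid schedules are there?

23

Splitting on cut: it can be shift 2 (13), shift 3 (10). Listing each branch's schedules as (anneal, route, polish, drill, mill, press) by shift number:
cut=shift 2: (1,1,3,6,2,3) (1,1,3,6,3,2) (1,1,3,6,4,2) (1,1,3,6,4,3) (1,1,3,6,5,2) (1,1,3,6,5,3) (1,1,4,6,2,3) (1,1,4,6,3,2) (1,1,4,6,3,3) (1,1,4,6,4,2) (1,1,4,6,4,3) (1,1,4,6,5,2) (1,1,4,6,5,3) — 13.
cut=shift 3: (1,1,3,6,2,2) (1,1,3,6,4,2) (1,1,3,6,5,2) (1,1,4,6,2,2) (1,1,4,6,2,3) (1,1,4,6,3,2) (1,1,4,6,4,2) (1,1,4,6,4,3) (1,1,4,6,5,2) (1,1,4,6,5,3) — 10.
Summing: 13 + 10 = 23.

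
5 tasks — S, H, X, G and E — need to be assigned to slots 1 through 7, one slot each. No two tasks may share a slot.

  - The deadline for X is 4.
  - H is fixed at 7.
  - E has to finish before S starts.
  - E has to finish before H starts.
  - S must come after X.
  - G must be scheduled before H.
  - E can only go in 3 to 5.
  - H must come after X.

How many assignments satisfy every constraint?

54

Splitting on S: it can be 4 (6), 5 (18), 6 (30). Listing each branch's schedules as (H, X, G, E):
S=4: (7,1,2,3) (7,1,5,3) (7,1,6,3) (7,2,1,3) (7,2,5,3) (7,2,6,3) — 6.
S=5: (7,1,2,3) (7,1,2,4) (7,1,3,4) (7,1,4,3) (7,1,6,3) (7,1,6,4) (7,2,1,3) (7,2,1,4) (7,2,3,4) (7,2,4,3) (7,2,6,3) (7,2,6,4) (7,3,1,4) (7,3,2,4) (7,3,6,4) (7,4,1,3) (7,4,2,3) (7,4,6,3) — 18.
S=6: (7,1,2,3) (7,1,2,4) (7,1,2,5) (7,1,3,4) (7,1,3,5) (7,1,4,3) (7,1,4,5) (7,1,5,3) (7,1,5,4) (7,2,1,3) (7,2,1,4) (7,2,1,5) (7,2,3,4) (7,2,3,5) (7,2,4,3) (7,2,4,5) (7,2,5,3) (7,2,5,4) (7,3,1,4) (7,3,1,5) (7,3,2,4) (7,3,2,5) (7,3,4,5) (7,3,5,4) (7,4,1,3) (7,4,1,5) (7,4,2,3) (7,4,2,5) (7,4,3,5) (7,4,5,3) — 30.
Summing: 6 + 18 + 30 = 54.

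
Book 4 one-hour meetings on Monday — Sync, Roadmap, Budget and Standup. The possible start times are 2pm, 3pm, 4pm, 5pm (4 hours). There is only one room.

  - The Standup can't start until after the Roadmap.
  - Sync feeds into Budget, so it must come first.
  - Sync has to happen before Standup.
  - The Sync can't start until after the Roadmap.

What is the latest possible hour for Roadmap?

2pm

Downstream work caps Roadmap at 3pm.
Roadmap at 2pm is achievable: Roadmap -> 2pm; Sync -> 3pm; Standup -> 4pm; Budget -> 5pm.
Nothing later works — the capacity limit rule out every hour after 2pm.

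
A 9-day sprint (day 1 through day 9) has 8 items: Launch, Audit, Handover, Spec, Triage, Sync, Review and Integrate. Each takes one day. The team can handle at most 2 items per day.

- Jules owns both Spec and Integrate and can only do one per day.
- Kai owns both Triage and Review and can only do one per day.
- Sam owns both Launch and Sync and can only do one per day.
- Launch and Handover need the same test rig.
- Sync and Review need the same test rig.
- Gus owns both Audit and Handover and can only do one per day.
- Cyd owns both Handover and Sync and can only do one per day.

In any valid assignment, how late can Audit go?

day 9

Audit at day 9 is achievable: Spec=day 1, Audit=day 9, Triage=day 2, Review=day 4, Launch=day 1, Integrate=day 3, Sync=day 3, Handover=day 2.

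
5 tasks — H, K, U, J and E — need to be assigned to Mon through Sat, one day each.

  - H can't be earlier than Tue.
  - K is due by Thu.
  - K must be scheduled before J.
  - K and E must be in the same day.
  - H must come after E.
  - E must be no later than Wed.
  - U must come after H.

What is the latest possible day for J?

Precedence pushes J to at least Tue.
J at Sat is achievable: E -> Mon, H -> Tue, U -> Wed, K -> Mon, J -> Sat.

Sat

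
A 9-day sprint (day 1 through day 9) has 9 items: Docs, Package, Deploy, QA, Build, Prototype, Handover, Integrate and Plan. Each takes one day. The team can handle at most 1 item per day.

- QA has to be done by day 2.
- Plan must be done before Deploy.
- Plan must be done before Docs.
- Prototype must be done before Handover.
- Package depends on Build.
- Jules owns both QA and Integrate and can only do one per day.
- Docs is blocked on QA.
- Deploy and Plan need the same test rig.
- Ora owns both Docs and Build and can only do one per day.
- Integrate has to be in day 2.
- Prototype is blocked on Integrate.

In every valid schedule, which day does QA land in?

QA's window is day 1–day 2.
Integrate is fixed at day 2, and QA can't share a day with Integrate.
So QA must be day 1.

day 1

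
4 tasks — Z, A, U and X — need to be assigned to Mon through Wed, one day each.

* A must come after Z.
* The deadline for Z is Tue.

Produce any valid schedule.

U -> Mon, A -> Tue, X -> Mon, Z -> Mon

Checking: Z(Mon) before A(Tue); Z=Mon in [Mon,Tue].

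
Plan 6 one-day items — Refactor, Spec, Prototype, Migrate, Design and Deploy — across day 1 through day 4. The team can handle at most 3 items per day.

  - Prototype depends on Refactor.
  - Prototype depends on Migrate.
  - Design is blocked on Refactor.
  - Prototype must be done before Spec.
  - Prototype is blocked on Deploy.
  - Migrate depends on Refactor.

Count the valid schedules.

Splitting on Design: it can be day 2 (2), day 3 (2), day 4 (2). Listing each branch's schedules as (Refactor, Spec, Prototype, Migrate, Deploy) by day number:
Design=day 2: (1,4,3,2,1) (1,4,3,2,2) — 2.
Design=day 3: (1,4,3,2,1) (1,4,3,2,2) — 2.
Design=day 4: (1,4,3,2,1) (1,4,3,2,2) — 2.
Summing: 2 + 2 + 2 = 6.

6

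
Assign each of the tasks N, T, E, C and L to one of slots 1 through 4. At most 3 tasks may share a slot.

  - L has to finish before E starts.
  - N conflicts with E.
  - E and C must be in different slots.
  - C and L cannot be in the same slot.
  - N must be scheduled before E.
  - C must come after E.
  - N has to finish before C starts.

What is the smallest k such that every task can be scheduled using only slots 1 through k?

3

The precedence chain requires at least 3 distinct slots.
With at most 3 per slot and 5 tasks, at least 2 slots are needed.
3 works (last occupied slot: 3): for example T=1, C=3, E=2, L=1, N=1.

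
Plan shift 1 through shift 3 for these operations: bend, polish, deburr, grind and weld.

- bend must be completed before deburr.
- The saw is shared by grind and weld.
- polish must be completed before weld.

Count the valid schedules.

Splitting on bend: it can be shift 1 (12), shift 2 (6). Listing each branch's schedules as (polish, deburr, grind, weld) by shift number:
bend=shift 1: (1,2,1,2) (1,2,1,3) (1,2,2,3) (1,2,3,2) (1,3,1,2) (1,3,1,3) (1,3,2,3) (1,3,3,2) (2,2,1,3) (2,2,2,3) (2,3,1,3) (2,3,2,3) — 12.
bend=shift 2: (1,3,1,2) (1,3,1,3) (1,3,2,3) (1,3,3,2) (2,3,1,3) (2,3,2,3) — 6.
Summing: 12 + 6 = 18.

18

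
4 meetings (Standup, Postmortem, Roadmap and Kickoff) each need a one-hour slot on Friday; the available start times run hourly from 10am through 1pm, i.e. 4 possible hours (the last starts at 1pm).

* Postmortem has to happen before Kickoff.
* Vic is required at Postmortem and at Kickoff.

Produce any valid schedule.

Roadmap in 10am, Kickoff in 11am, Postmortem in 10am, Standup in 10am

Checking: Postmortem(10am) before Kickoff(11am); Postmortem(10am) != Kickoff(11am).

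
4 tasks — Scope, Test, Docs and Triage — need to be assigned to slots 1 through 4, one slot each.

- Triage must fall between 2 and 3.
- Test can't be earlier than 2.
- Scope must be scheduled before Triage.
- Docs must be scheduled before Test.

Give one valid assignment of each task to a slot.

Scope -> 1, Docs -> 1, Triage -> 2, Test -> 2

Checking: Docs(1) before Test(2); Scope(1) before Triage(2); Test=2 in [2,4]; Triage=2 in [2,3].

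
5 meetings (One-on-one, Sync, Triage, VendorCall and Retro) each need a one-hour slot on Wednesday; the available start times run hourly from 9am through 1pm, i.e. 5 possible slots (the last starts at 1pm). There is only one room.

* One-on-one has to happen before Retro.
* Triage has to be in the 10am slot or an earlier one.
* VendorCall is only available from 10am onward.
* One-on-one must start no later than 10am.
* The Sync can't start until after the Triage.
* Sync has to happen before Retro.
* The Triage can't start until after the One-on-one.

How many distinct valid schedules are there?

Enumerating: Triage=10am; Retro=1pm; Sync=12pm; One-on-one=9am; VendorCall=11am | Triage=10am; Sync=11am; VendorCall=12pm; One-on-one=9am; Retro=1pm | Retro in 12pm, Sync in 11am, Triage in 10am, One-on-one in 9am, VendorCall in 1pm.

3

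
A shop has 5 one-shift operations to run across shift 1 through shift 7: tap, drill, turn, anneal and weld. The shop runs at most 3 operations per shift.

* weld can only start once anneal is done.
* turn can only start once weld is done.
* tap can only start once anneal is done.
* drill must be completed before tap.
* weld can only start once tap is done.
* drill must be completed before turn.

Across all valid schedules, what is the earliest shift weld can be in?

shift 3

Precedence pushes weld to at least shift 3; downstream work caps weld at shift 6.
weld at shift 3 is achievable: turn=shift 4; anneal=shift 1; weld=shift 3; tap=shift 2; drill=shift 1.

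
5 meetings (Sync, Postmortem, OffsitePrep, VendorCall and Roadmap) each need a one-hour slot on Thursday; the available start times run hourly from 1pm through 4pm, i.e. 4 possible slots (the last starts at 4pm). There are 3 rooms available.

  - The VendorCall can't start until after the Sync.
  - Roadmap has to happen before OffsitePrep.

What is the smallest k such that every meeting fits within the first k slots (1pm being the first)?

The precedence chain requires at least 2 distinct slots.
With at most 3 per slot and 5 meetings, at least 2 slots are needed.
2 works (last occupied slot: 2pm): for example Postmortem in 1pm, Sync in 1pm, VendorCall in 2pm, Roadmap in 1pm, OffsitePrep in 2pm.

2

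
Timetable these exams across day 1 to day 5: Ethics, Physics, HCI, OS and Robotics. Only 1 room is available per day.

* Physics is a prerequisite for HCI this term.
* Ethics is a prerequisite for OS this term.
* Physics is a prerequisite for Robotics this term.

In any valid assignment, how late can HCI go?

Precedence pushes HCI to at least day 2.
HCI at day 5 is achievable: OS in day 3, Physics in day 1, Robotics in day 4, HCI in day 5, Ethics in day 2.

day 5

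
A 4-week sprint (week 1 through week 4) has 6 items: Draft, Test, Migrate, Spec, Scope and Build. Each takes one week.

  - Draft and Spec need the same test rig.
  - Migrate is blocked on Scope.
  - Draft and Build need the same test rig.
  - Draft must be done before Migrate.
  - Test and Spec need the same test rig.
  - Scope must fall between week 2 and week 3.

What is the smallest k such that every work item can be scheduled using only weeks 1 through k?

3

The precedence chain requires at least 2 distinct weeks.
Propagating the time windows through the other constraints, Migrate can't land before week 3, so the schedule must run through at least week 3.
3 works (last occupied week: week 3): for example Test in week 1; Scope in week 2; Build in week 2; Draft in week 1; Spec in week 2; Migrate in week 3.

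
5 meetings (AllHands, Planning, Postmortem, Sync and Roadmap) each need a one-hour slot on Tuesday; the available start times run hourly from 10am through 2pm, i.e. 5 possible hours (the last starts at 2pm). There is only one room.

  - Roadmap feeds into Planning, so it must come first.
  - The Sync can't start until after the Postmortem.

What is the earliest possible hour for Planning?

11am

Precedence pushes Planning to at least 11am.
Planning at 11am is achievable: AllHands -> 2pm; Roadmap -> 10am; Postmortem -> 12pm; Planning -> 11am; Sync -> 1pm.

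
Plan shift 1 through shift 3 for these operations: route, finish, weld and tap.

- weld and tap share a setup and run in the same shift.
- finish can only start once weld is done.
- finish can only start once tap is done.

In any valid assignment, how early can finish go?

shift 2

Precedence pushes finish to at least shift 2.
finish at shift 2 is achievable: tap in shift 1; weld in shift 1; finish in shift 2; route in shift 1.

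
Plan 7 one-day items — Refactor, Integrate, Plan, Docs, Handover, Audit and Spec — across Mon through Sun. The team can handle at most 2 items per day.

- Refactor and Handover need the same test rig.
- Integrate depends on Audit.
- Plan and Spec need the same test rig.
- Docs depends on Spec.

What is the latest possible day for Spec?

Sat

Downstream work caps Spec at Sat.
Spec at Sat is achievable: Audit in Mon; Spec in Sat; Refactor in Mon; Handover in Wed; Integrate in Tue; Docs in Sun; Plan in Tue.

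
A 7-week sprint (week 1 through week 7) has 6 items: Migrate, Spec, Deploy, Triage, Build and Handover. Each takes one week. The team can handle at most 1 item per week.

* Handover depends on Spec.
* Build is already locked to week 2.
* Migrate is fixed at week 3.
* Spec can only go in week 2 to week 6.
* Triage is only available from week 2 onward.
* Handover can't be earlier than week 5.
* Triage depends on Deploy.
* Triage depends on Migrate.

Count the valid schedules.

Splitting on Spec: it can be week 4 (9), week 5 (6), week 6 (3). Listing each branch's schedules as (Migrate, Deploy, Triage, Build, Handover) by week number:
Spec=week 4: (3,1,5,2,6) (3,1,5,2,7) (3,1,6,2,5) (3,1,6,2,7) (3,1,7,2,5) (3,1,7,2,6) (3,5,6,2,7) (3,5,7,2,6) (3,6,7,2,5) — 9.
Spec=week 5: (3,1,4,2,6) (3,1,4,2,7) (3,1,6,2,7) (3,1,7,2,6) (3,4,6,2,7) (3,4,7,2,6) — 6.
Spec=week 6: (3,1,4,2,7) (3,1,5,2,7) (3,4,5,2,7) — 3.
Summing: 9 + 6 + 3 = 18.

18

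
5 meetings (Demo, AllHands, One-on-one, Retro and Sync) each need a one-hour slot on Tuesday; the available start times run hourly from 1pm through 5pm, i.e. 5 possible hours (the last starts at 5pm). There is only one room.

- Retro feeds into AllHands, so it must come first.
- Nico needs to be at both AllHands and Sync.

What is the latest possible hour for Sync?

Sync at 5pm is achievable: Retro -> 1pm; AllHands -> 2pm; Sync -> 5pm; Demo -> 3pm; One-on-one -> 4pm.

5pm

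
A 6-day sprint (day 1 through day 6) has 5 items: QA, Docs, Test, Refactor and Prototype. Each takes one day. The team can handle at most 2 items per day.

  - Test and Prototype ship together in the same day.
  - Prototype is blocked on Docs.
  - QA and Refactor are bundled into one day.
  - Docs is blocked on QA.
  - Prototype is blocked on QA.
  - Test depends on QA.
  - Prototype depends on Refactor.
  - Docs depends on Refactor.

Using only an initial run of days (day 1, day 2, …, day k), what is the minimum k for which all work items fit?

The precedence chain requires at least 3 distinct days.
With at most 2 per day and 5 work items, at least 3 days are needed.
3 works (last occupied day: day 3): for example Prototype -> day 3; Test -> day 3; Refactor -> day 1; Docs -> day 2; QA -> day 1.

3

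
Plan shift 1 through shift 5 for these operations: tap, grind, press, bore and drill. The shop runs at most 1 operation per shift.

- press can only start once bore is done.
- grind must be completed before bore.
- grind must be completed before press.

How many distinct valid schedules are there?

20

Splitting on tap: it can be shift 1 (4), shift 2 (4), shift 3 (4), shift 4 (4), shift 5 (4). Listing each branch's schedules as (grind, press, bore, drill) by shift number:
tap=shift 1: (2,4,3,5) (2,5,3,4) (2,5,4,3) (3,5,4,2) — 4.
tap=shift 2: (1,4,3,5) (1,5,3,4) (1,5,4,3) (3,5,4,1) — 4.
tap=shift 3: (1,4,2,5) (1,5,2,4) (1,5,4,2) (2,5,4,1) — 4.
tap=shift 4: (1,3,2,5) (1,5,2,3) (1,5,3,2) (2,5,3,1) — 4.
tap=shift 5: (1,3,2,4) (1,4,2,3) (1,4,3,2) (2,4,3,1) — 4.
Summing: 4 + 4 + 4 + 4 + 4 = 20.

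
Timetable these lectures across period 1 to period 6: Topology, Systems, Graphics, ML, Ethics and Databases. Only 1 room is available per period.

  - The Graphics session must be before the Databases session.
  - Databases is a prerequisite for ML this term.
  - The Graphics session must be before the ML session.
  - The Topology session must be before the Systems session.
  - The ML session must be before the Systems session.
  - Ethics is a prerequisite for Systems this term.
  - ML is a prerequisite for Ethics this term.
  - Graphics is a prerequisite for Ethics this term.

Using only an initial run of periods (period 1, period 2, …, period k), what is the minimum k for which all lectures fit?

6 periods

The precedence chain requires at least 5 distinct periods.
With at most 1 per period and 6 lectures, at least 6 periods are needed.
6 works (last occupied period: period 6): for example Ethics in period 4, Topology in period 5, Systems in period 6, Graphics in period 1, Databases in period 2, ML in period 3.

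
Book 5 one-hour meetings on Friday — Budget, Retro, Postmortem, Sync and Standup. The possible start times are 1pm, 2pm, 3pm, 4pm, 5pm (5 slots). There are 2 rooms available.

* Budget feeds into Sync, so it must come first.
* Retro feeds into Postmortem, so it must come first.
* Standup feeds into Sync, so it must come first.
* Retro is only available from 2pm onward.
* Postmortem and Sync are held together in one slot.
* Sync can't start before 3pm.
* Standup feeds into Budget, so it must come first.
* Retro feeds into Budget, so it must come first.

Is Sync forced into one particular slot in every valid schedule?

Sync can be 4pm (e.g. Standup in 1pm; Budget in 3pm; Postmortem in 4pm; Sync in 4pm; Retro in 2pm) or 5pm (e.g. Sync in 5pm; Postmortem in 5pm; Budget in 3pm; Retro in 2pm; Standup in 1pm).

No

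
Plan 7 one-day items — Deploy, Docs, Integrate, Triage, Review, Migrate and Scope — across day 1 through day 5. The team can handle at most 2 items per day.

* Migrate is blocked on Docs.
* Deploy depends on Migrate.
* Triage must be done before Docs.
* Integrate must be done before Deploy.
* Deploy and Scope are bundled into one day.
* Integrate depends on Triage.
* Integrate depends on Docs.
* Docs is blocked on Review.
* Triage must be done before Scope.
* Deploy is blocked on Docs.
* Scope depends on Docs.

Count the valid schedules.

9

Splitting on Deploy: it can be day 4 (1), day 5 (8). Listing each branch's schedules as (Docs, Integrate, Triage, Review, Migrate, Scope) by day number:
Deploy=day 4: (2,3,1,1,3,4) — 1.
Deploy=day 5: (2,3,1,1,3,5) (2,3,1,1,4,5) (2,4,1,1,3,5) (2,4,1,1,4,5) (3,4,1,1,4,5) (3,4,1,2,4,5) (3,4,2,1,4,5) (3,4,2,2,4,5) — 8.
Summing: 1 + 8 = 9.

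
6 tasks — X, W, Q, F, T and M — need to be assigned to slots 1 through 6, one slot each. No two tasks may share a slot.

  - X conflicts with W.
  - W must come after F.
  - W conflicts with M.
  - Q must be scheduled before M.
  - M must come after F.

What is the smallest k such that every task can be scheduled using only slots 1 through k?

The precedence chain requires at least 2 distinct slots.
With at most 1 per slot and 6 tasks, at least 6 slots are needed.
6 works (last occupied slot: 6): for example F=1, T=6, X=5, W=4, Q=2, M=3.

6 slots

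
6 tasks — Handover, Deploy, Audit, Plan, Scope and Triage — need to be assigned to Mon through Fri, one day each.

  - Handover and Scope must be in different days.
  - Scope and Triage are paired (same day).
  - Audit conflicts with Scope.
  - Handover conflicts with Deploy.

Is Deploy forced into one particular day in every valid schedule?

Deploy can be Mon (e.g. Audit in Mon, Scope in Wed, Plan in Mon, Triage in Wed, Deploy in Mon, Handover in Tue) or Tue (e.g. Deploy -> Tue, Plan -> Mon, Scope -> Tue, Triage -> Tue, Handover -> Mon, Audit -> Mon).

No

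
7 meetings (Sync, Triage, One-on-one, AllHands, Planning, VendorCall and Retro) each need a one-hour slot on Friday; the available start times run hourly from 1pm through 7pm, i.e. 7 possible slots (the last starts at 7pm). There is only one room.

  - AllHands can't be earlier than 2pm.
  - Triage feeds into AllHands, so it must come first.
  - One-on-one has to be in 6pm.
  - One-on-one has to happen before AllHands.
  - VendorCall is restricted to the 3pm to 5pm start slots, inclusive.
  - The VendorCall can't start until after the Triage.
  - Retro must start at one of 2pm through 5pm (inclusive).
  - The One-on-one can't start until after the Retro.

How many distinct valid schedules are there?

42

Splitting on Sync: it can be 1pm (12), 2pm (9), 3pm (7), 4pm (7), 5pm (7). Listing each branch's schedules as (Triage, One-on-one, AllHands, Planning, VendorCall, Retro):
Sync=1pm: (2pm,6pm,7pm,3pm,4pm,5pm) (2pm,6pm,7pm,3pm,5pm,4pm) (2pm,6pm,7pm,4pm,3pm,5pm) (2pm,6pm,7pm,4pm,5pm,3pm) (2pm,6pm,7pm,5pm,3pm,4pm) (2pm,6pm,7pm,5pm,4pm,3pm) (3pm,6pm,7pm,2pm,4pm,5pm) (3pm,6pm,7pm,2pm,5pm,4pm) (3pm,6pm,7pm,4pm,5pm,2pm) (3pm,6pm,7pm,5pm,4pm,2pm) (4pm,6pm,7pm,2pm,5pm,3pm) (4pm,6pm,7pm,3pm,5pm,2pm) — 12.
Sync=2pm: (1pm,6pm,7pm,3pm,4pm,5pm) (1pm,6pm,7pm,3pm,5pm,4pm) (1pm,6pm,7pm,4pm,3pm,5pm) (1pm,6pm,7pm,4pm,5pm,3pm) (1pm,6pm,7pm,5pm,3pm,4pm) (1pm,6pm,7pm,5pm,4pm,3pm) (3pm,6pm,7pm,1pm,4pm,5pm) (3pm,6pm,7pm,1pm,5pm,4pm) (4pm,6pm,7pm,1pm,5pm,3pm) — 9.
Sync=3pm: (1pm,6pm,7pm,2pm,4pm,5pm) (1pm,6pm,7pm,2pm,5pm,4pm) (1pm,6pm,7pm,4pm,5pm,2pm) (1pm,6pm,7pm,5pm,4pm,2pm) (2pm,6pm,7pm,1pm,4pm,5pm) (2pm,6pm,7pm,1pm,5pm,4pm) (4pm,6pm,7pm,1pm,5pm,2pm) — 7.
Sync=4pm: (1pm,6pm,7pm,2pm,3pm,5pm) (1pm,6pm,7pm,2pm,5pm,3pm) (1pm,6pm,7pm,3pm,5pm,2pm) (1pm,6pm,7pm,5pm,3pm,2pm) (2pm,6pm,7pm,1pm,3pm,5pm) (2pm,6pm,7pm,1pm,5pm,3pm) (3pm,6pm,7pm,1pm,5pm,2pm) — 7.
Sync=5pm: (1pm,6pm,7pm,2pm,3pm,4pm) (1pm,6pm,7pm,2pm,4pm,3pm) (1pm,6pm,7pm,3pm,4pm,2pm) (1pm,6pm,7pm,4pm,3pm,2pm) (2pm,6pm,7pm,1pm,3pm,4pm) (2pm,6pm,7pm,1pm,4pm,3pm) (3pm,6pm,7pm,1pm,4pm,2pm) — 7.
Summing: 12 + 9 + 7 + 7 + 7 = 42.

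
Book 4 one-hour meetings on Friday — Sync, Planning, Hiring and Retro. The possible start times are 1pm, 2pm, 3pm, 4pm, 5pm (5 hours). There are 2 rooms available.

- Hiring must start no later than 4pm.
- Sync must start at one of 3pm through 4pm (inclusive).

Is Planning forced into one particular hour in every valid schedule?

Planning can be 1pm (e.g. Sync -> 3pm, Planning -> 1pm, Hiring -> 1pm, Retro -> 2pm) or 2pm (e.g. Retro in 1pm; Sync in 3pm; Hiring in 1pm; Planning in 2pm).

No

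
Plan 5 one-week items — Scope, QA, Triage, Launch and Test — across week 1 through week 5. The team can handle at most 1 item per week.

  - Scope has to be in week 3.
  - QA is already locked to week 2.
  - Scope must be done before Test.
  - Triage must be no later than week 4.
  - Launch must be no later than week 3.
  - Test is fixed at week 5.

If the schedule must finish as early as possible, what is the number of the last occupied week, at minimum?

The precedence chain requires at least 2 distinct weeks.
With at most 1 per week and 5 tasks, at least 5 weeks are needed.
Test can't be placed before week 5, so the schedule must run through at least week 5.
5 works (last occupied week: week 5): for example Launch in week 1; Triage in week 4; Test in week 5; QA in week 2; Scope in week 3.

week 5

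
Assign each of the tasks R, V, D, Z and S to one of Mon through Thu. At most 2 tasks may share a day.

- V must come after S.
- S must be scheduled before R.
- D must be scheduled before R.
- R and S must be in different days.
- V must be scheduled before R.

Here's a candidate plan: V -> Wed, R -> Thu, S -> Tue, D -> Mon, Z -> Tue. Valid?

S must be scheduled before R — holds.
At most 2 tasks may share a day — holds.
V must be scheduled before R — holds.
V must come after S — holds.
D must be scheduled before R — holds.
R and S must be in different days — holds.

Yes, all constraints hold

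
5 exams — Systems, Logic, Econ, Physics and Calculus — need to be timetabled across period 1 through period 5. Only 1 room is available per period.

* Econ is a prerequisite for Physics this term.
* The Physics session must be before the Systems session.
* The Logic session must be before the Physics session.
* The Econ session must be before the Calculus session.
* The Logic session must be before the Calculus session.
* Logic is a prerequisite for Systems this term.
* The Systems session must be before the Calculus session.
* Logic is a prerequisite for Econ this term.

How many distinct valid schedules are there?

1

Enumerating: Calculus -> period 5; Systems -> period 4; Econ -> period 2; Physics -> period 3; Logic -> period 1.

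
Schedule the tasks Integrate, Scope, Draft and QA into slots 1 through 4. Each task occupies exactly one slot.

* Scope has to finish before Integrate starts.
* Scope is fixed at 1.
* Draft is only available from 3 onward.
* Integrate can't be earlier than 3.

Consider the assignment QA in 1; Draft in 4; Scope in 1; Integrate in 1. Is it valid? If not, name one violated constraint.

Integrate can't be earlier than 3 — violated.
Draft is only available from 3 onward — holds.
Scope is fixed at 1 — holds.
Scope has to finish before Integrate starts — violated.

Invalid. Integrate can't be earlier than 3.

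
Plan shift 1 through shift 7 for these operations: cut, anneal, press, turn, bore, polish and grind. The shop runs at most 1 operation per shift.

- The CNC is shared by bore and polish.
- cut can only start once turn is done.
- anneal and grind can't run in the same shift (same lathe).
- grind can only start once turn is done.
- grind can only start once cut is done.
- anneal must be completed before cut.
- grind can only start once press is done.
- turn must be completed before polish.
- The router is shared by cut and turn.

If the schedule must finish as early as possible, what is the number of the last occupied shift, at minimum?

7

The precedence chain requires at least 3 distinct shifts.
With at most 1 per shift and 7 operations, at least 7 shifts are needed.
7 works (last occupied shift: shift 7): for example polish -> shift 6; cut -> shift 3; grind -> shift 5; anneal -> shift 2; press -> shift 4; bore -> shift 7; turn -> shift 1.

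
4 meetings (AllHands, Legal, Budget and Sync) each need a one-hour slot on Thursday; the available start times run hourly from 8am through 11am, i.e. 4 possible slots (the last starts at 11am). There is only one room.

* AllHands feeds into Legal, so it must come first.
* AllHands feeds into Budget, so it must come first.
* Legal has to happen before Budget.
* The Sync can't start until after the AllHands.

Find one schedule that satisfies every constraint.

Budget=10am; Legal=9am; Sync=11am; AllHands=8am

Checking: Legal(9am) before Budget(10am); AllHands(8am) before Sync(11am); AllHands(8am) before Budget(10am); AllHands(8am) before Legal(9am); max 1 per slot (cap 1).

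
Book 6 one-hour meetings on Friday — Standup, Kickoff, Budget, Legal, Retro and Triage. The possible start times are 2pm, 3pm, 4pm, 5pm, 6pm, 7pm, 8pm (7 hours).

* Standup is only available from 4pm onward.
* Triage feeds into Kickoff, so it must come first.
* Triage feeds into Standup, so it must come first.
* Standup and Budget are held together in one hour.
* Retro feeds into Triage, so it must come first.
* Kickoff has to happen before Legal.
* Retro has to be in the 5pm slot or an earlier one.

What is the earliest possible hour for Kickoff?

Precedence pushes Kickoff to at least 4pm; downstream work caps Kickoff at 7pm.
Kickoff at 4pm is achievable: Budget -> 4pm, Triage -> 3pm, Legal -> 5pm, Standup -> 4pm, Retro -> 2pm, Kickoff -> 4pm.

4pm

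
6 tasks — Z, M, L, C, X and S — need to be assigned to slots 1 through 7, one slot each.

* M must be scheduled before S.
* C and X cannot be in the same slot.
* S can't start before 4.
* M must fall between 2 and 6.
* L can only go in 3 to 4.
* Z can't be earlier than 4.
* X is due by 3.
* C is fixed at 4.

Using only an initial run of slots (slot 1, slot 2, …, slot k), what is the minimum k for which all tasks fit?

The precedence chain requires at least 2 distinct slots.
Z can't be placed before 4, so the schedule must run through at least slot 4.
4 works (last occupied slot: 4): for example M -> 2; S -> 4; Z -> 4; C -> 4; X -> 1; L -> 3.

4 slots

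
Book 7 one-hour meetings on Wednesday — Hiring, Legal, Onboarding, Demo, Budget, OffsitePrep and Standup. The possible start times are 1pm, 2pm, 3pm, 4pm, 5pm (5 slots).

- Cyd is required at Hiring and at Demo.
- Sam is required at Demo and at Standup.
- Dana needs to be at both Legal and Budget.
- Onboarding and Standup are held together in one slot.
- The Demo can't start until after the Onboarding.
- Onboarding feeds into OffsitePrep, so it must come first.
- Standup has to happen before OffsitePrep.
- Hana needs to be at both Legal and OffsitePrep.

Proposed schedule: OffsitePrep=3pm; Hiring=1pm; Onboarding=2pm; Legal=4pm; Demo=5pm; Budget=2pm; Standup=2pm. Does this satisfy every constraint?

Onboarding and Standup are held together in one slot — holds.
Standup has to happen before OffsitePrep — holds.
Sam is required at Demo and at Standup — holds.
Dana needs to be at both Legal and Budget — holds.
Hana needs to be at both Legal and OffsitePrep — holds.
Onboarding feeds into OffsitePrep, so it must come first — holds.
The Demo can't start until after the Onboarding — holds.
Cyd is required at Hiring and at Demo — holds.

Valid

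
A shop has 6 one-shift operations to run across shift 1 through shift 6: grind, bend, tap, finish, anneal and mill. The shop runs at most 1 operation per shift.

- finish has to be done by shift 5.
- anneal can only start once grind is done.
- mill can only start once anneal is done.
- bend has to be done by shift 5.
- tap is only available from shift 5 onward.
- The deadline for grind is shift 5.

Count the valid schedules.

32

Splitting on grind: it can be shift 1 (18), shift 2 (10), shift 3 (4). Listing each branch's schedules as (bend, tap, finish, anneal, mill) by shift number:
grind=shift 1: (2,5,3,4,6) (2,5,4,3,6) (2,6,3,4,5) (2,6,4,3,5) (2,6,5,3,4) (3,5,2,4,6) (3,5,4,2,6) (3,6,2,4,5) (3,6,4,2,5) (3,6,5,2,4) (4,5,2,3,6) (4,5,3,2,6) (4,6,2,3,5) (4,6,3,2,5) (4,6,5,2,3) (5,6,2,3,4) (5,6,3,2,4) (5,6,4,2,3) — 18.
grind=shift 2: (1,5,3,4,6) (1,5,4,3,6) (1,6,3,4,5) (1,6,4,3,5) (1,6,5,3,4) (3,5,1,4,6) (3,6,1,4,5) (4,5,1,3,6) (4,6,1,3,5) (5,6,1,3,4) — 10.
grind=shift 3: (1,5,2,4,6) (1,6,2,4,5) (2,5,1,4,6) (2,6,1,4,5) — 4.
Summing: 18 + 10 + 4 = 32.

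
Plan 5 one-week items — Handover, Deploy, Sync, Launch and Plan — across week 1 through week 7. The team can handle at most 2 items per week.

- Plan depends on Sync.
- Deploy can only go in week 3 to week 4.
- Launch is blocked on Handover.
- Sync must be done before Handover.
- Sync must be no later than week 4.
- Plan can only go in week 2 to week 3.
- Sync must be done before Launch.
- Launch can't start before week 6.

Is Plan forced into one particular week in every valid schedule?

Plan can be week 2 (e.g. Launch -> week 6, Sync -> week 1, Deploy -> week 3, Plan -> week 2, Handover -> week 2) or week 3 (e.g. Sync=week 1, Launch=week 6, Handover=week 2, Plan=week 3, Deploy=week 3).

No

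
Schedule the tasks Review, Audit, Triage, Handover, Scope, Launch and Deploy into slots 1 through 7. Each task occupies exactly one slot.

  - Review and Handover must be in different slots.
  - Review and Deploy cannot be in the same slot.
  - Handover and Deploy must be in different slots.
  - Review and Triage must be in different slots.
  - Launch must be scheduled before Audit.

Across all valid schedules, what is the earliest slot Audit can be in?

2

Precedence pushes Audit to at least 2.
Audit at 2 is achievable: Scope in 1, Audit in 2, Handover in 2, Triage in 2, Launch in 1, Review in 1, Deploy in 3.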